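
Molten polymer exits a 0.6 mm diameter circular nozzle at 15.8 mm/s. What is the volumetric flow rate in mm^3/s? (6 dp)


A = pi*(0.6/2)^2 = 0.28274334 mm^2
Q = 0.28274334 * 15.8 = 4.467345 mm^3/s


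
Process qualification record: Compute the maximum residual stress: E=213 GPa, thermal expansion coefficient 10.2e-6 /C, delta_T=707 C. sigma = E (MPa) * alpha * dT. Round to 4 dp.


sigma = 213*1000 * 10.2e-6 * 707 = 1536.0282 MPa


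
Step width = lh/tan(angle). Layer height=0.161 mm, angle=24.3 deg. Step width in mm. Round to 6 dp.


step = 0.161 / tan(24.3) = 0.356575 mm


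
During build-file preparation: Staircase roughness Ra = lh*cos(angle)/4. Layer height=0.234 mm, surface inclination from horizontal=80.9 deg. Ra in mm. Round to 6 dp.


Ra = 0.234 * cos(80.9) / 4 = 0.009252 mm


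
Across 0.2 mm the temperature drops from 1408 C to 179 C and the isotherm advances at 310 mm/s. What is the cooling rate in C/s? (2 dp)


G = (1408-179)/0.2 = 6145.0 C/mm
CR = 6145.0 * 310 = 1904950.0 C/s


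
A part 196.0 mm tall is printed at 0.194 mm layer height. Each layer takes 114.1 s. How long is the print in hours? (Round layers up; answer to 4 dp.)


Layers = ceil(196.0/0.194) = 1011
t = 1011 * 114.1 / 3600 = 32.0431 hrs


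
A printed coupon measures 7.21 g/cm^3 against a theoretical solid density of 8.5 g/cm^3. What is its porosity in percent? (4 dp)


Porosity = (1-7.21/8.5)*100 = 15.1765 %


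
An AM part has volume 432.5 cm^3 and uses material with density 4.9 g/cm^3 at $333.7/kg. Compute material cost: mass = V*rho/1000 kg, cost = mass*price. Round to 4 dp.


Mass = 432.5*4.9/1000 = 2.11925 kg
Cost = 2.11925 * 333.7 = 707.1937 $


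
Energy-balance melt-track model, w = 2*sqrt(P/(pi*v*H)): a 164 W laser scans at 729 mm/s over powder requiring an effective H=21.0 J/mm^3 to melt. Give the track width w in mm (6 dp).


w = 2*sqrt(164/(pi*729*21.0)) = 0.116789 mm


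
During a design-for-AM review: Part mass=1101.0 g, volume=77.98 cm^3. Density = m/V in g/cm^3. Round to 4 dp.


rho = 1101.0 / 77.98 = 14.119 g/cm^3


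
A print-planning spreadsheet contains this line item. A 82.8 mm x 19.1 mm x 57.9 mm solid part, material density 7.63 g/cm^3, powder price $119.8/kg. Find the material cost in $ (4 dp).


V = 82.8 * 19.1 * 57.9 = 91567.692 mm^3 = 91.567692 cm^3
Mass = 91.567692 * 7.63 / 1000 = 0.69866149 kg
Cost = 0.69866149 * 119.8 = 83.6996 $


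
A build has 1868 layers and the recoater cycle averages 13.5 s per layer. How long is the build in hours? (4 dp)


t = 1868 * 13.5 / 3600 = 7.005 hrs


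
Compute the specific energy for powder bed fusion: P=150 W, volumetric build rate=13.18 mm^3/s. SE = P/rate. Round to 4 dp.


SE = 150 / 13.18 = 11.3809 J/mm^3


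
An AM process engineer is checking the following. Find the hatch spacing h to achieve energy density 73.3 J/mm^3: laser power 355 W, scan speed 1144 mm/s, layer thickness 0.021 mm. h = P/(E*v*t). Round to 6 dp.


h = 355 / (73.3*1144*0.021) = 0.201595 mm


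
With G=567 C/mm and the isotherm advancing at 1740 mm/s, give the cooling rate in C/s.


CR = 567 * 1740 = 986580 C/s


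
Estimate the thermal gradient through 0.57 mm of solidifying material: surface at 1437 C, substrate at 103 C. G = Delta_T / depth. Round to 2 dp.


G = (1437-103)/0.57 = 2340.35 C/mm


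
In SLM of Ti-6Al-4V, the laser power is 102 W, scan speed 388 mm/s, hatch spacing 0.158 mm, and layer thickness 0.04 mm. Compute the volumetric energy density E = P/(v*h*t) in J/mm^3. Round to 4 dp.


E = 102 / (388*0.158*0.04) = 41.596 J/mm^3


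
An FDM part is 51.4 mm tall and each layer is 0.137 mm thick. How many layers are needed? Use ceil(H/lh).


Layers = ceil(51.4/0.137) = 376


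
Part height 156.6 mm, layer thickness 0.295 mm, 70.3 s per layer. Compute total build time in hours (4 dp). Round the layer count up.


Layers = ceil(156.6/0.295) = 531
t = 531 * 70.3 / 3600 = 10.3693 hrs


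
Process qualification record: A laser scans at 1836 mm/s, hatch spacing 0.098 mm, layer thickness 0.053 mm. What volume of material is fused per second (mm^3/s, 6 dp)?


Rate = 1836 * 0.098 * 0.053 = 9.536184 mm^3/s


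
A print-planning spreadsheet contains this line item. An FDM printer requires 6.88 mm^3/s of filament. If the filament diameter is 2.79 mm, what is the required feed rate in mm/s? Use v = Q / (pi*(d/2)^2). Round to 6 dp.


A = pi*(2.79/2)^2 = 6.113618
v = 6.88 / 6.113618 = 1.125357 mm/s


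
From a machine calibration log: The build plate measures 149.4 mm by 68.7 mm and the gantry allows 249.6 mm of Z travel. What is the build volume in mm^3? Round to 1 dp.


V = 149.4 * 68.7 * 249.6 = 2561839.5 mm^3


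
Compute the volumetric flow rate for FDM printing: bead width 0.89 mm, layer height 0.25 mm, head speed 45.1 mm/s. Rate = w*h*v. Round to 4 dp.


Rate = 0.89 * 0.25 * 45.1 = 10.0348 mm^3/s


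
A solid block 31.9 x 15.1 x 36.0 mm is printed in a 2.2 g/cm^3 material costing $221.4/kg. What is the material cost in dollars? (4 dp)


V = 31.9 * 15.1 * 36.0 = 17340.84 mm^3 = 17.34084 cm^3
Mass = 17.34084 * 2.2 / 1000 = 0.03814985 kg
Cost = 0.03814985 * 221.4 = 8.4464 $


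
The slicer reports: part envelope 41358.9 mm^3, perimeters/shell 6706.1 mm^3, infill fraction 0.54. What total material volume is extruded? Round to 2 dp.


V_infill = (41358.9 - 6706.1) * 0.54 = 18712.51
V_total = 6706.1 + 18712.51 = 25418.61 mm^3


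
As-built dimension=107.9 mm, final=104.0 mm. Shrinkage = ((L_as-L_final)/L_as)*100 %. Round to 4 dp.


Shrinkage = ((107.9-104.0)/107.9)*100 = 3.6145 %


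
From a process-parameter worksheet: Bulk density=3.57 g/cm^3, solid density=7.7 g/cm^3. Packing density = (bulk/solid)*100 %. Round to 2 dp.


Packing = (3.57/7.7)*100 = 46.36 %


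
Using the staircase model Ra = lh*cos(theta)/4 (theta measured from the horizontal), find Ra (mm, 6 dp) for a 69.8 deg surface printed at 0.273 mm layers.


Ra = 0.273 * cos(69.8) / 4 = 0.023567 mm


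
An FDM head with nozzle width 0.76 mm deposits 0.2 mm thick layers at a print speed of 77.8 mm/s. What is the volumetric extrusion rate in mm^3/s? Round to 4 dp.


Rate = 0.76 * 0.2 * 77.8 = 11.8256 mm^3/s


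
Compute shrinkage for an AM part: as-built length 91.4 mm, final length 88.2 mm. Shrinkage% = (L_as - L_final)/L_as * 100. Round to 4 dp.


Shrinkage = ((91.4-88.2)/91.4)*100 = 3.5011 %


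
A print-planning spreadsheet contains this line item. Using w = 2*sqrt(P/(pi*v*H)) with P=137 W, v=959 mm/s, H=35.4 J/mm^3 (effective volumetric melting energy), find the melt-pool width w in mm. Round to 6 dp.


w = 2*sqrt(137/(pi*959*35.4)) = 0.071681 mm


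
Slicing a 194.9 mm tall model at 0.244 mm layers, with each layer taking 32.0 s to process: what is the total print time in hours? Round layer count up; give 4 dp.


Layers = ceil(194.9/0.244) = 799
t = 799 * 32.0 / 3600 = 7.1022 hrs


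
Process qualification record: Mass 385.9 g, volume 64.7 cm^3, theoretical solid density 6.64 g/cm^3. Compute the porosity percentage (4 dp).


rho_part = 385.9 / 64.7 = 5.96445131 g/cm^3
Porosity = (1 - 5.96445131/6.64)*100 = 10.1739 %


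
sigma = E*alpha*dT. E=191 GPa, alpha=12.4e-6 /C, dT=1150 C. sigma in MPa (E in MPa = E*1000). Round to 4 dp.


sigma = 191*1000 * 12.4e-6 * 1150 = 2723.66 MPa


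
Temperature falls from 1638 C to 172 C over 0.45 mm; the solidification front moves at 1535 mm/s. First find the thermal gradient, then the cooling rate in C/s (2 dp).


G = (1638-172)/0.45 = 3257.77777778 C/mm
CR = 3257.77777778 * 1535 = 5000688.89 C/s


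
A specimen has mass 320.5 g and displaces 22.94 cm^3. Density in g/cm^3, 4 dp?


rho = 320.5 / 22.94 = 13.9712 g/cm^3


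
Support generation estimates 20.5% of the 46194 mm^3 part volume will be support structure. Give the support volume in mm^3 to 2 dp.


V_support = 46194 * 0.205 = 9469.77 mm^3


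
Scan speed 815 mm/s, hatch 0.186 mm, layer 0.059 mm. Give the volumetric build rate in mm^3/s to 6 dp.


Rate = 815 * 0.186 * 0.059 = 8.94381 mm^3/s


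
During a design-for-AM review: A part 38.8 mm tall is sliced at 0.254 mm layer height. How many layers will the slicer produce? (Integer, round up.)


Layers = ceil(38.8/0.254) = 153


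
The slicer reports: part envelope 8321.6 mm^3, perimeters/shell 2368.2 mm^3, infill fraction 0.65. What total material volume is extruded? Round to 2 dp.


V_infill = (8321.6 - 2368.2) * 0.65 = 3869.71
V_total = 2368.2 + 3869.71 = 6237.91 mm^3


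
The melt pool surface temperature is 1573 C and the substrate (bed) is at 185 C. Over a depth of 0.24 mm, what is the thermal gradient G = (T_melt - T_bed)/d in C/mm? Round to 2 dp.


G = (1573-185)/0.24 = 5783.33 C/mm


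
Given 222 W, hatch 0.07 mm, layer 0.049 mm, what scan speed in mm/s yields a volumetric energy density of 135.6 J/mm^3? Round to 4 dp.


v = 222 / (135.6*0.07*0.049) = 477.3085 mm/s


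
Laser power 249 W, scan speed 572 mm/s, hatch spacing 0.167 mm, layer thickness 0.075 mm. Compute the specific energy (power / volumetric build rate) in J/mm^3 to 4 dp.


Build rate = 572 * 0.167 * 0.075 = 7.1643 mm^3/s
SE = 249 / 7.1643 = 34.7557 J/mm^3


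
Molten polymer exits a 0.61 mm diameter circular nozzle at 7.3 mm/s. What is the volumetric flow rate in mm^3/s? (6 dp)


A = pi*(0.61/2)^2 = 0.29224666 mm^2
Q = 0.29224666 * 7.3 = 2.133401 mm^3/s


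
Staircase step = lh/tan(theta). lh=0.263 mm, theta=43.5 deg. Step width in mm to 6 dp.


step = 0.263 / tan(43.5) = 0.277144 mm


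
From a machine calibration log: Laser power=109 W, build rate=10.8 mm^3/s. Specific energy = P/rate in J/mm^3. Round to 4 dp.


SE = 109 / 10.8 = 10.0926 J/mm^3


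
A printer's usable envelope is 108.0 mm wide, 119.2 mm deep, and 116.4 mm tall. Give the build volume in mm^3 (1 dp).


V = 108.0 * 119.2 * 116.4 = 1498487.0 mm^3


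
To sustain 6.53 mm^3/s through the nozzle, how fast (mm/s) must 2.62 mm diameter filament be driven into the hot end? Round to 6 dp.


A = pi*(2.62/2)^2 = 5.391287
v = 6.53 / 5.391287 = 1.211214 mm/s


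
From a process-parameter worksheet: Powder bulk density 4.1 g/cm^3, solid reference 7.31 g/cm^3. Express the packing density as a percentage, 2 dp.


Packing = (4.1/7.31)*100 = 56.09 %


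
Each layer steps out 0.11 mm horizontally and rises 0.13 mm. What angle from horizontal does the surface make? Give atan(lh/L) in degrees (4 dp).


angle = atan(0.13/0.11) = 49.7636 degrees


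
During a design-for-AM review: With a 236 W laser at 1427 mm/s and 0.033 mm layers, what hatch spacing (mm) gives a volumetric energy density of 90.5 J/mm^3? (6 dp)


h = 236 / (90.5*1427*0.033) = 0.055377 mm


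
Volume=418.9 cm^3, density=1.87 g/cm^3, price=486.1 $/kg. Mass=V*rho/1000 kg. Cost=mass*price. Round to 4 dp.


Mass = 418.9*1.87/1000 = 0.783343 kg
Cost = 0.783343 * 486.1 = 380.783 $


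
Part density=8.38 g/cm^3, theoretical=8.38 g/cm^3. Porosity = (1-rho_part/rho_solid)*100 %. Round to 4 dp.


Porosity = (1-8.38/8.38)*100 = 0.0 %


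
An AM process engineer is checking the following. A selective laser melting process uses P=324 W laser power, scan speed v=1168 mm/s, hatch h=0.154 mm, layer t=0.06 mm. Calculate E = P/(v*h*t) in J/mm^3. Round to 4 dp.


E = 324 / (1168*0.154*0.06) = 30.0213 J/mm^3


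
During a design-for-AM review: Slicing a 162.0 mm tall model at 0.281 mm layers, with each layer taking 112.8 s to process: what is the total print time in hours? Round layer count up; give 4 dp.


Layers = ceil(162.0/0.281) = 577
t = 577 * 112.8 / 3600 = 18.0793 hrs


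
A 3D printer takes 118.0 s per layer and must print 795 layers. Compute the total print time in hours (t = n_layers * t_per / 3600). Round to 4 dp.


t = 795 * 118.0 / 3600 = 26.0583 hrs


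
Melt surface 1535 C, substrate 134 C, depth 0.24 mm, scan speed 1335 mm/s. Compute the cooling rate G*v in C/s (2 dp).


G = (1535-134)/0.24 = 5837.5 C/mm
CR = 5837.5 * 1335 = 7793062.5 C/s


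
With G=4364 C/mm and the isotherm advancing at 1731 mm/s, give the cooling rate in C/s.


CR = 4364 * 1731 = 7554084 C/s


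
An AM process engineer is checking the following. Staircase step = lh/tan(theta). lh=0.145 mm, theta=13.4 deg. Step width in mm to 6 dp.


step = 0.145 / tan(13.4) = 0.608646 mm


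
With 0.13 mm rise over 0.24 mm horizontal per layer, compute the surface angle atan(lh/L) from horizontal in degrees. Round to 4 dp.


angle = atan(0.13/0.24) = 28.4429 degrees


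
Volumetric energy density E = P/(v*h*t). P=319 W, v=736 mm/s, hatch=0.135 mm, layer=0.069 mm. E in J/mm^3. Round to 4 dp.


E = 319 / (736*0.135*0.069) = 46.5297 J/mm^3


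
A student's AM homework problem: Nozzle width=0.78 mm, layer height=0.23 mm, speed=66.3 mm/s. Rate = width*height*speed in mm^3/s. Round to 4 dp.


Rate = 0.78 * 0.23 * 66.3 = 11.8942 mm^3/s


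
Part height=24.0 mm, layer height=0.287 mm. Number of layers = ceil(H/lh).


Layers = ceil(24.0/0.287) = 84


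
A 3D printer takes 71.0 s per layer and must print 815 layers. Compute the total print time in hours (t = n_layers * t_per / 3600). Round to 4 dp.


t = 815 * 71.0 / 3600 = 16.0736 hrs


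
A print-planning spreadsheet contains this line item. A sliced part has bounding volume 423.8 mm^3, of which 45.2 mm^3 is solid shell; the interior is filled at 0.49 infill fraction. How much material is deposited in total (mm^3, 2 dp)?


V_infill = (423.8 - 45.2) * 0.49 = 185.51
V_total = 45.2 + 185.51 = 230.71 mm^3


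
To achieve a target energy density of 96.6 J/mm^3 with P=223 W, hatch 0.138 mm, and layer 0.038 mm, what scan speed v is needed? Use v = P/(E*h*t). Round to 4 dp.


v = 223 / (96.6*0.138*0.038) = 440.2152 mm/s


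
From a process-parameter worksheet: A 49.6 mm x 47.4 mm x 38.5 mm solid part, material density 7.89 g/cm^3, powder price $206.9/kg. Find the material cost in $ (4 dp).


V = 49.6 * 47.4 * 38.5 = 90515.04 mm^3 = 90.51504 cm^3
Mass = 90.51504 * 7.89 / 1000 = 0.71416367 kg
Cost = 0.71416367 * 206.9 = 147.7605 $


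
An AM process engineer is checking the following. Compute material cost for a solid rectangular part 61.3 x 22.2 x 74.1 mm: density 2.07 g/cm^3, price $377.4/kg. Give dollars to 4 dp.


V = 61.3 * 22.2 * 74.1 = 100839.726 mm^3 = 100.839726 cm^3
Mass = 100.839726 * 2.07 / 1000 = 0.20873823 kg
Cost = 0.20873823 * 377.4 = 78.7778 $


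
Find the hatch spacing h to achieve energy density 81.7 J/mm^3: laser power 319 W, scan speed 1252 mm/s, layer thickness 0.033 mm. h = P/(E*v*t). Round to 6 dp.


h = 319 / (81.7*1252*0.033) = 0.094504 mm


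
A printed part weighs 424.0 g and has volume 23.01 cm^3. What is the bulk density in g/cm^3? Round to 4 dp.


rho = 424.0 / 23.01 = 18.4268 g/cm^3


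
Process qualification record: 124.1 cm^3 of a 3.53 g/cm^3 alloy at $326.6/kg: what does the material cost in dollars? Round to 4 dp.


Mass = 124.1*3.53/1000 = 0.438073 kg
Cost = 0.438073 * 326.6 = 143.0746 $


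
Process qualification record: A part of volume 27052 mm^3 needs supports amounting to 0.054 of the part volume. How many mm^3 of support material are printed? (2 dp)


V_support = 27052 * 0.054 = 1460.81 mm^3


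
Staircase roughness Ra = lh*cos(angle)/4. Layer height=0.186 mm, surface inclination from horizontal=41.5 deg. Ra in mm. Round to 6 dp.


Ra = 0.186 * cos(41.5) / 4 = 0.034826 mm


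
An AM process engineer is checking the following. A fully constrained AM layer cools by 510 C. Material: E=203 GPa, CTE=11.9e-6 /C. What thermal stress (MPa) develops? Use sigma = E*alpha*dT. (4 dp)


sigma = 203*1000 * 11.9e-6 * 510 = 1232.007 MPa


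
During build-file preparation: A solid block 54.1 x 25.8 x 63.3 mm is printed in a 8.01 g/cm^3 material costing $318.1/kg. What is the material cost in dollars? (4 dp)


V = 54.1 * 25.8 * 63.3 = 88352.874 mm^3 = 88.352874 cm^3
Mass = 88.352874 * 8.01 / 1000 = 0.70770652 kg
Cost = 0.70770652 * 318.1 = 225.1214 $


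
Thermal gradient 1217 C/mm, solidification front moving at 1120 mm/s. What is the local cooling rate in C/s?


CR = 1217 * 1120 = 1363040 C/s


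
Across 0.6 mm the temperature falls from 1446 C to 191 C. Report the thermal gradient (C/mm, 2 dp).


G = (1446-191)/0.6 = 2091.67 C/mm


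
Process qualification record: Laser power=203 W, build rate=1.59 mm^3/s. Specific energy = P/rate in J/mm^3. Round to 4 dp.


SE = 203 / 1.59 = 127.673 J/mm^3


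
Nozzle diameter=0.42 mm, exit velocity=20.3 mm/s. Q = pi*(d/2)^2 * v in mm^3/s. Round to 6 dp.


A = pi*(0.42/2)^2 = 0.13854424 mm^2
Q = 0.13854424 * 20.3 = 2.812448 mm^3/s


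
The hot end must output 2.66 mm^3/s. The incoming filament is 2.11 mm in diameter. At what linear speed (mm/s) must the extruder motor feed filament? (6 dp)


A = pi*(2.11/2)^2 = 3.496671
v = 2.66 / 3.496671 = 0.760724 mm/s


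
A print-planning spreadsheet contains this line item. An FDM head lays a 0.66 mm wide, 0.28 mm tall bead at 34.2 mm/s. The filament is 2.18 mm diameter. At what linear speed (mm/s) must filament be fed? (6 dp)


Q = 0.66 * 0.28 * 34.2 = 6.32016 mm^3/s
A_fil = pi*(2.18/2)^2 = 3.73252623 mm^2
v_feed = 6.32016 / 3.73252623 = 1.693266 mm/s


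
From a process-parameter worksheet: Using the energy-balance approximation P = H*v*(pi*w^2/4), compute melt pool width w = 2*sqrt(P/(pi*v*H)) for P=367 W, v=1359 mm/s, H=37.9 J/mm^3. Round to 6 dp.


w = 2*sqrt(367/(pi*1359*37.9)) = 0.095249 mm


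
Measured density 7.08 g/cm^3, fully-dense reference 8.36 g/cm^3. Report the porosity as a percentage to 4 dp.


Porosity = (1-7.08/8.36)*100 = 15.311 %


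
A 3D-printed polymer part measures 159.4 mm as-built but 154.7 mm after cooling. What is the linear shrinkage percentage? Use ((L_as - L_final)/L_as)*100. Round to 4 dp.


Shrinkage = ((159.4-154.7)/159.4)*100 = 2.9486 %


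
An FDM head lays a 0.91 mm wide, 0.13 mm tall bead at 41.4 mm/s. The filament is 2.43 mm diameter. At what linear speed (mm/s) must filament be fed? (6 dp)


Q = 0.91 * 0.13 * 41.4 = 4.89762 mm^3/s
A_fil = pi*(2.43/2)^2 = 4.63769762 mm^2
v_feed = 4.89762 / 4.63769762 = 1.056046 mm/s


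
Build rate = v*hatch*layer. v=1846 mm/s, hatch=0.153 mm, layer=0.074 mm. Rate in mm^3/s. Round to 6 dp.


Rate = 1846 * 0.153 * 0.074 = 20.900412 mm^3/s


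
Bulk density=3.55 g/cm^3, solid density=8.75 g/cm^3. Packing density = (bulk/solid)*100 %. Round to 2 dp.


Packing = (3.55/8.75)*100 = 40.57 %


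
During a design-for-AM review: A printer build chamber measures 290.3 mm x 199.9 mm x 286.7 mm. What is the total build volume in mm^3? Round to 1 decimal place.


V = 290.3 * 199.9 * 286.7 = 16637479.1 mm^3


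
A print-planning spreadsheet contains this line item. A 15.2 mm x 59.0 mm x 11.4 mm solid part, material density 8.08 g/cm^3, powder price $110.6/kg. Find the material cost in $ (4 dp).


V = 15.2 * 59.0 * 11.4 = 10223.52 mm^3 = 10.22352 cm^3
Mass = 10.22352 * 8.08 / 1000 = 0.08260604 kg
Cost = 0.08260604 * 110.6 = 9.1362 $


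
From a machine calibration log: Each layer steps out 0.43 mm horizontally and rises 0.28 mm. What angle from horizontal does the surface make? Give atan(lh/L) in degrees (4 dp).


angle = atan(0.28/0.43) = 33.0707 degrees


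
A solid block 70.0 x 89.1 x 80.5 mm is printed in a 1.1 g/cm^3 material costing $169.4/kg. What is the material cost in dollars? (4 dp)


V = 70.0 * 89.1 * 80.5 = 502078.5 mm^3 = 502.0785 cm^3
Mass = 502.0785 * 1.1 / 1000 = 0.55228635 kg
Cost = 0.55228635 * 169.4 = 93.5573 $


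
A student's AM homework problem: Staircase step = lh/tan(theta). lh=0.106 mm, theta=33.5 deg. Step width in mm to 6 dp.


step = 0.106 / tan(33.5) = 0.160149 mm


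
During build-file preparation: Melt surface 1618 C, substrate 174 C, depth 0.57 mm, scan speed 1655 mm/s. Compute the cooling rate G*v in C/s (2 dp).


G = (1618-174)/0.57 = 2533.33333333 C/mm
CR = 2533.33333333 * 1655 = 4192666.67 C/s


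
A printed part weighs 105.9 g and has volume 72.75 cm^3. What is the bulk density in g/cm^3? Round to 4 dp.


rho = 105.9 / 72.75 = 1.4557 g/cm^3


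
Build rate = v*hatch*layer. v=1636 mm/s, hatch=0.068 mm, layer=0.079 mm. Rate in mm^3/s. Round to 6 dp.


Rate = 1636 * 0.068 * 0.079 = 8.788592 mm^3/s


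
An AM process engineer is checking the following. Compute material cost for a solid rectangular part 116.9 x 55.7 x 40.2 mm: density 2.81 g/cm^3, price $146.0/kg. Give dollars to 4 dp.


V = 116.9 * 55.7 * 40.2 = 261755.466 mm^3 = 261.755466 cm^3
Mass = 261.755466 * 2.81 / 1000 = 0.73553286 kg
Cost = 0.73553286 * 146.0 = 107.3878 $


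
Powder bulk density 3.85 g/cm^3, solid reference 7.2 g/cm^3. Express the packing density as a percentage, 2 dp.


Packing = (3.85/7.2)*100 = 53.47 %


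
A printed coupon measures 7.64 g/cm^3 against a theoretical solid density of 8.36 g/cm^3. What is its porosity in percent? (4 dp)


Porosity = (1-7.64/8.36)*100 = 8.6124 %


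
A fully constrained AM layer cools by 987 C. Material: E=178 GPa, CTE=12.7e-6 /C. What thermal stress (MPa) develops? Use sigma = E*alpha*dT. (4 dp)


sigma = 178*1000 * 12.7e-6 * 987 = 2231.2122 MPa


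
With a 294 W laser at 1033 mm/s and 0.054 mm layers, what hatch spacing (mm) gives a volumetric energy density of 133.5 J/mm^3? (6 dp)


h = 294 / (133.5*1033*0.054) = 0.03948 mm


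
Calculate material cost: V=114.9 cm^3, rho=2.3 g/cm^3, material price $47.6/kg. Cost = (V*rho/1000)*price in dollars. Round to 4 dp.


Mass = 114.9*2.3/1000 = 0.26427 kg
Cost = 0.26427 * 47.6 = 12.5793 $


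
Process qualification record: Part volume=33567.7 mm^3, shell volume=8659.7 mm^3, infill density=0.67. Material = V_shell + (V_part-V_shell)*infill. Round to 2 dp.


V_infill = (33567.7 - 8659.7) * 0.67 = 16688.36
V_total = 8659.7 + 16688.36 = 25348.06 mm^3


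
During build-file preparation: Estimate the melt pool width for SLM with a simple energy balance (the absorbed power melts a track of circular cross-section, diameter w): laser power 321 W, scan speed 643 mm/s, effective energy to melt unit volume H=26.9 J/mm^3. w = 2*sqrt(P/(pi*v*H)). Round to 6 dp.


w = 2*sqrt(321/(pi*643*26.9)) = 0.153718 mm


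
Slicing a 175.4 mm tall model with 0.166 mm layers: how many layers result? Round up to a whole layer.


Layers = ceil(175.4/0.166) = 1057


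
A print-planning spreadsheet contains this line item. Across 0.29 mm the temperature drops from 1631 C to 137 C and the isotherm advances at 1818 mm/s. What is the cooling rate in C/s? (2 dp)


G = (1631-137)/0.29 = 5151.72413793 C/mm
CR = 5151.72413793 * 1818 = 9365834.48 C/s


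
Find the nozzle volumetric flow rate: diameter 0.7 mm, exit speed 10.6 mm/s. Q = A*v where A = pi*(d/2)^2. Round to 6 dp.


A = pi*(0.7/2)^2 = 0.3848451 mm^2
Q = 0.3848451 * 10.6 = 4.079358 mm^3/s


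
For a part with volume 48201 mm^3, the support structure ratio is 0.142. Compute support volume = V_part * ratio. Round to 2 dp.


V_support = 48201 * 0.142 = 6844.54 mm^3


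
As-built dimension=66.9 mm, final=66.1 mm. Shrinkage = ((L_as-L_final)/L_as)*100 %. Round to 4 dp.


Shrinkage = ((66.9-66.1)/66.9)*100 = 1.1958 %


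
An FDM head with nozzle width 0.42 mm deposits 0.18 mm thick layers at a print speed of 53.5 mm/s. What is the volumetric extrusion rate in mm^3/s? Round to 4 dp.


Rate = 0.42 * 0.18 * 53.5 = 4.0446 mm^3/s


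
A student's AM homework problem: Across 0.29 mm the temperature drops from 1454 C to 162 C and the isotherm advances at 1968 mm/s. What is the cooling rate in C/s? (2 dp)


G = (1454-162)/0.29 = 4455.17241379 C/mm
CR = 4455.17241379 * 1968 = 8767779.31 C/s


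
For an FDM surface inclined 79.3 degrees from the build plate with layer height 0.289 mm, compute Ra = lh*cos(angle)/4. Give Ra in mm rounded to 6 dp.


Ra = 0.289 * cos(79.3) / 4 = 0.013414 mm


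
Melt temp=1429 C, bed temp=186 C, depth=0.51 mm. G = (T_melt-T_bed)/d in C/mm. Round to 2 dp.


G = (1429-186)/0.51 = 2437.25 C/mm


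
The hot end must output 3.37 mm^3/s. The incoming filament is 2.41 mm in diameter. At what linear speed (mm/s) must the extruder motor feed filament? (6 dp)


A = pi*(2.41/2)^2 = 4.561671
v = 3.37 / 4.561671 = 0.738764 mm/s


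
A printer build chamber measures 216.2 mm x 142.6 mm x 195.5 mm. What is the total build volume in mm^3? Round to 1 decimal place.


V = 216.2 * 142.6 * 195.5 = 6027288.5 mm^3


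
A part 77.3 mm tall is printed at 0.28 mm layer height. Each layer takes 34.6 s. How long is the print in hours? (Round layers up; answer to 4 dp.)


Layers = ceil(77.3/0.28) = 277
t = 277 * 34.6 / 3600 = 2.6623 hrs


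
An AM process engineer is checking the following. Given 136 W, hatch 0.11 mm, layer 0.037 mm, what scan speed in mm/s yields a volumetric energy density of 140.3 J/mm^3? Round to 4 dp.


v = 136 / (140.3*0.11*0.037) = 238.1699 mm/s


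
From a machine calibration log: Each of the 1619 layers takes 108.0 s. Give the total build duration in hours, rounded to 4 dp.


t = 1619 * 108.0 / 3600 = 48.57 hrs


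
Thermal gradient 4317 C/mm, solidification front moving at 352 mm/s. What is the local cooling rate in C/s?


CR = 4317 * 352 = 1519584 C/s


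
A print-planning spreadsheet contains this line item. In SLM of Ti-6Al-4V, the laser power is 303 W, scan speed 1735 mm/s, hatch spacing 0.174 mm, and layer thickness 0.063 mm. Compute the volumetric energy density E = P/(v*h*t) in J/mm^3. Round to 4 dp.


E = 303 / (1735*0.174*0.063) = 15.9314 J/mm^3


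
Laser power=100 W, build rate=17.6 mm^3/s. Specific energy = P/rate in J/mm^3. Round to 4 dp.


SE = 100 / 17.6 = 5.6818 J/mm^3


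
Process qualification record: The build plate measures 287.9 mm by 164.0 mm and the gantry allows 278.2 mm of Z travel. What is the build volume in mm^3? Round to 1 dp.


V = 287.9 * 164.0 * 278.2 = 13135379.9 mm^3


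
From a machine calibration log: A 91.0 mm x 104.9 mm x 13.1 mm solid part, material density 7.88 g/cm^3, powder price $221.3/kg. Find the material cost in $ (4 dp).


V = 91.0 * 104.9 * 13.1 = 125051.29 mm^3 = 125.05129 cm^3
Mass = 125.05129 * 7.88 / 1000 = 0.98540417 kg
Cost = 0.98540417 * 221.3 = 218.0699 $


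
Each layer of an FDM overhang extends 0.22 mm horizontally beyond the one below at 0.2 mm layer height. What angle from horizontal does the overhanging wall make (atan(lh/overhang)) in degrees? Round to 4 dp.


angle = atan(0.2/0.22) = 42.2737 degrees


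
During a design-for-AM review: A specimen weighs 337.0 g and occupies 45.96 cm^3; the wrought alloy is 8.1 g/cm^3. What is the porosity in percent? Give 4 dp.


rho_part = 337.0 / 45.96 = 7.33246301 g/cm^3
Porosity = (1 - 7.33246301/8.1)*100 = 9.4758 %


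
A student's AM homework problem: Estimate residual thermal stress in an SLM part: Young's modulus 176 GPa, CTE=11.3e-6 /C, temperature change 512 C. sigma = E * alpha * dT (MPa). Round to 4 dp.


sigma = 176*1000 * 11.3e-6 * 512 = 1018.2656 MPa


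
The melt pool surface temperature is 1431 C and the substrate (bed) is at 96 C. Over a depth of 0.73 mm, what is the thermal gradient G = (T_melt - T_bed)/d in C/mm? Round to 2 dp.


G = (1431-96)/0.73 = 1828.77 C/mm


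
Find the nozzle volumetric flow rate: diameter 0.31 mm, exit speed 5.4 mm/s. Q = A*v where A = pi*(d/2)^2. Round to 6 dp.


A = pi*(0.31/2)^2 = 0.07547676 mm^2
Q = 0.07547676 * 5.4 = 0.407575 mm^3/s


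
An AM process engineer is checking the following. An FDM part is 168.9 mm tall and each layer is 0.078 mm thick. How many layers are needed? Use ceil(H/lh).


Layers = ceil(168.9/0.078) = 2166


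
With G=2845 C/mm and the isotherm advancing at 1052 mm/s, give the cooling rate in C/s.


CR = 2845 * 1052 = 2992940 C/s


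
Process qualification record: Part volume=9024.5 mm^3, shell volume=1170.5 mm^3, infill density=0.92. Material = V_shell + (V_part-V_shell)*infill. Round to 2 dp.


V_infill = (9024.5 - 1170.5) * 0.92 = 7225.68
V_total = 1170.5 + 7225.68 = 8396.18 mm^3


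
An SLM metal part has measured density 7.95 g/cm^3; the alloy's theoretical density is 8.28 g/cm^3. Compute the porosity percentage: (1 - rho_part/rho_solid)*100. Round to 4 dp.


Porosity = (1-7.95/8.28)*100 = 3.9855 %


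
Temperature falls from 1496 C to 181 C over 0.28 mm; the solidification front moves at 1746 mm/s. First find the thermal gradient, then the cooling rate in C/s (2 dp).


G = (1496-181)/0.28 = 4696.42857143 C/mm
CR = 4696.42857143 * 1746 = 8199964.29 C/s


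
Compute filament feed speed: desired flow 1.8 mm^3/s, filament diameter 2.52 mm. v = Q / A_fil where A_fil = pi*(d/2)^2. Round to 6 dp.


A = pi*(2.52/2)^2 = 4.987592
v = 1.8 / 4.987592 = 0.360896 mm/s


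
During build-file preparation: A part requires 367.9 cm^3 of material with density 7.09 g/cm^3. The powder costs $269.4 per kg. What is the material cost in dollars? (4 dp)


Mass = 367.9*7.09/1000 = 2.608411 kg
Cost = 2.608411 * 269.4 = 702.7059 $


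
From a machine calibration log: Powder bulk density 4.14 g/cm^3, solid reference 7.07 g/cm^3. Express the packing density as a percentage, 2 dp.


Packing = (4.14/7.07)*100 = 58.56 %


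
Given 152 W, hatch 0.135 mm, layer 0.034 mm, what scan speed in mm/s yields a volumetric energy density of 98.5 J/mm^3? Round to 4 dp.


v = 152 / (98.5*0.135*0.034) = 336.1976 mm/s


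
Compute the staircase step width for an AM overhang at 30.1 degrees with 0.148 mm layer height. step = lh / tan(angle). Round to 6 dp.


step = 0.148 / tan(30.1) = 0.255313 mm


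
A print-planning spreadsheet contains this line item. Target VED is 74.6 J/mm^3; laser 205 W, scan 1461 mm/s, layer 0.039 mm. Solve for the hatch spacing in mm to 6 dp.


h = 205 / (74.6*1461*0.039) = 0.048228 mm


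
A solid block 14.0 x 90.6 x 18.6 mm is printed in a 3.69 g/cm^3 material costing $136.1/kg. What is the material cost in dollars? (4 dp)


V = 14.0 * 90.6 * 18.6 = 23592.24 mm^3 = 23.59224 cm^3
Mass = 23.59224 * 3.69 / 1000 = 0.08705537 kg
Cost = 0.08705537 * 136.1 = 11.8482 $


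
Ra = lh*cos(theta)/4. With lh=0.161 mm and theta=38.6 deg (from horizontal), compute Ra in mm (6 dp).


Ra = 0.161 * cos(38.6) / 4 = 0.031456 mm


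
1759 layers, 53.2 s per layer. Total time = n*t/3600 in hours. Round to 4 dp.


t = 1759 * 53.2 / 3600 = 25.9941 hrs


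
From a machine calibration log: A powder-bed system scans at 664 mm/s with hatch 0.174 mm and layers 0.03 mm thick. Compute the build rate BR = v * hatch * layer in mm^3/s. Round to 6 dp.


Rate = 664 * 0.174 * 0.03 = 3.46608 mm^3/s


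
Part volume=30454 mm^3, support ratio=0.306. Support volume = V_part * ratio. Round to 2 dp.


V_support = 30454 * 0.306 = 9318.92 mm^3


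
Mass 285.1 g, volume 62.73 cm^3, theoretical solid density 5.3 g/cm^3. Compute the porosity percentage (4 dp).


rho_part = 285.1 / 62.73 = 4.54487486 g/cm^3
Porosity = (1 - 4.54487486/5.3)*100 = 14.2476 %


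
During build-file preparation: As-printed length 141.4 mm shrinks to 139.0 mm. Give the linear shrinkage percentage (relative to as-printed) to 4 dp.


Shrinkage = ((141.4-139.0)/141.4)*100 = 1.6973 %


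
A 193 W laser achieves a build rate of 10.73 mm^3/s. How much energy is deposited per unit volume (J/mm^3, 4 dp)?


SE = 193 / 10.73 = 17.987 J/mm^3


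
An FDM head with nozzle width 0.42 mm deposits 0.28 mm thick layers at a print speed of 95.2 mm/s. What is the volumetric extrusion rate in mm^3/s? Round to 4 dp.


Rate = 0.42 * 0.28 * 95.2 = 11.1955 mm^3/s


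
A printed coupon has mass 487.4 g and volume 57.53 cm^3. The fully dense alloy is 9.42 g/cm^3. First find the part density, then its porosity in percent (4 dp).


rho_part = 487.4 / 57.53 = 8.47210151 g/cm^3
Porosity = (1 - 8.47210151/9.42)*100 = 10.0626 %


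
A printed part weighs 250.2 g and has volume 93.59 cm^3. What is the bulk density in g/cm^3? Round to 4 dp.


rho = 250.2 / 93.59 = 2.6734 g/cm^3


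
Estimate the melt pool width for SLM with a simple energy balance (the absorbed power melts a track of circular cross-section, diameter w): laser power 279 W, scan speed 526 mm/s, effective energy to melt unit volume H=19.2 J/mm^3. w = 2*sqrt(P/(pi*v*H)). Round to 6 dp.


w = 2*sqrt(279/(pi*526*19.2)) = 0.187549 mm


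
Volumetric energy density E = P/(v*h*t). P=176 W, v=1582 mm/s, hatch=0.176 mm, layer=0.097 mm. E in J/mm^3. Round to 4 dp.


E = 176 / (1582*0.176*0.097) = 6.5166 J/mm^3


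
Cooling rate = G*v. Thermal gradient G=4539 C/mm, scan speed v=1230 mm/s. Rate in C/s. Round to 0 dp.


CR = 4539 * 1230 = 5582970 C/s


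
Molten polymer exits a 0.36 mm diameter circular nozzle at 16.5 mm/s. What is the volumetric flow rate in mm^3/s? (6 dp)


A = pi*(0.36/2)^2 = 0.1017876 mm^2
Q = 0.1017876 * 16.5 = 1.679495 mm^3/s


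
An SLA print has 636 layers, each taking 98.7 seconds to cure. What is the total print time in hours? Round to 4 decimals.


t = 636 * 98.7 / 3600 = 17.437 hrs


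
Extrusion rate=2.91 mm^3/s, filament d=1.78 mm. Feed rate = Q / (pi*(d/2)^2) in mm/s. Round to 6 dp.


A = pi*(1.78/2)^2 = 2.488456
v = 2.91 / 2.488456 = 1.1694 mm/s


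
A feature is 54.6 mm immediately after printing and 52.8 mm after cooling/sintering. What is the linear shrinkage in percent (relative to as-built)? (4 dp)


Shrinkage = ((54.6-52.8)/54.6)*100 = 3.2967 %


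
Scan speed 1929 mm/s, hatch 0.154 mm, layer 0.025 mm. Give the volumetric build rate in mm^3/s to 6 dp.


Rate = 1929 * 0.154 * 0.025 = 7.42665 mm^3/s


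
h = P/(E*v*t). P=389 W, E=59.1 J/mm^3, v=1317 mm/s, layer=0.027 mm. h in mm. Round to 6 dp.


h = 389 / (59.1*1317*0.027) = 0.185103 mm


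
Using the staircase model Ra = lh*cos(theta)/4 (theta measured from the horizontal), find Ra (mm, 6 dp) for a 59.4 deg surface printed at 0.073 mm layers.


Ra = 0.073 * cos(59.4) / 4 = 0.00929 mm


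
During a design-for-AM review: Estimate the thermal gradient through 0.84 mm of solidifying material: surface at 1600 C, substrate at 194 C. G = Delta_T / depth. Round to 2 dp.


G = (1600-194)/0.84 = 1673.81 C/mm


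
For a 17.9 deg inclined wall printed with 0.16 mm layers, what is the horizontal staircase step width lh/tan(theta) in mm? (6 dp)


step = 0.16 / tan(17.9) = 0.49537 mm


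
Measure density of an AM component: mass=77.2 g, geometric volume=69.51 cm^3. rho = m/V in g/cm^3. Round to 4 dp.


rho = 77.2 / 69.51 = 1.1106 g/cm^3


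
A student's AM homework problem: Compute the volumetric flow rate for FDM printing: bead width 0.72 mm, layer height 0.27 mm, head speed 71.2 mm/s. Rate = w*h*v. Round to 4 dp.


Rate = 0.72 * 0.27 * 71.2 = 13.8413 mm^3/s


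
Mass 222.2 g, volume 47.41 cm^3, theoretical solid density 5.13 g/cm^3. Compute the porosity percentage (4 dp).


rho_part = 222.2 / 47.41 = 4.68677494 g/cm^3
Porosity = (1 - 4.68677494/5.13)*100 = 8.6399 %


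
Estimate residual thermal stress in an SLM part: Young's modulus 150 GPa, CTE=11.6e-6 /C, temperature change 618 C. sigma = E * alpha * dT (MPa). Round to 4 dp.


sigma = 150*1000 * 11.6e-6 * 618 = 1075.32 MPa


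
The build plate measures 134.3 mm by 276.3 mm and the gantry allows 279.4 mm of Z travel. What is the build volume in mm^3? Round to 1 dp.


V = 134.3 * 276.3 * 279.4 = 10367720.9 mm^3


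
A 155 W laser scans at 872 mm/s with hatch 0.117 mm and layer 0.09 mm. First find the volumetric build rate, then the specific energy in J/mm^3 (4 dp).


Build rate = 872 * 0.117 * 0.09 = 9.18216 mm^3/s
SE = 155 / 9.18216 = 16.8806 J/mm^3


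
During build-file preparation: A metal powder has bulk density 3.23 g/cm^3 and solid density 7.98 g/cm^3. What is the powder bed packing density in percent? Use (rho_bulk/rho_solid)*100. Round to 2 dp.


Packing = (3.23/7.98)*100 = 40.48 %


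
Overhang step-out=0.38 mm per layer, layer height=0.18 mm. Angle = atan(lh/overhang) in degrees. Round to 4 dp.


angle = atan(0.18/0.38) = 25.3462 degrees


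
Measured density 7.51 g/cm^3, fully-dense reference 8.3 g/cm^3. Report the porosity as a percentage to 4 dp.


Porosity = (1-7.51/8.3)*100 = 9.5181 %


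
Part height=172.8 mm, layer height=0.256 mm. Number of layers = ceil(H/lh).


Layers = ceil(172.8/0.256) = 675


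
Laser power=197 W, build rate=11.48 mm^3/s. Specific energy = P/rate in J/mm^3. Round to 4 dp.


SE = 197 / 11.48 = 17.1603 J/mm^3


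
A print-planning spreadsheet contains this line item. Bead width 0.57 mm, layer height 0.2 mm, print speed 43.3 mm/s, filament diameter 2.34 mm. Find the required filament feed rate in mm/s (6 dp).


Q = 0.57 * 0.2 * 43.3 = 4.9362 mm^3/s
A_fil = pi*(2.34/2)^2 = 4.30052618 mm^2
v_feed = 4.9362 / 4.30052618 = 1.147813 mm/s


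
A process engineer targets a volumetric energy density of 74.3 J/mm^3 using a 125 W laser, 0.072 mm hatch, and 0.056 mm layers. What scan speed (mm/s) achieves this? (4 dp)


v = 125 / (74.3*0.072*0.056) = 417.2542 mm/s


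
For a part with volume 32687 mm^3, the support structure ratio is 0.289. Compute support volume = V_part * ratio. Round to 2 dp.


V_support = 32687 * 0.289 = 9446.54 mm^3


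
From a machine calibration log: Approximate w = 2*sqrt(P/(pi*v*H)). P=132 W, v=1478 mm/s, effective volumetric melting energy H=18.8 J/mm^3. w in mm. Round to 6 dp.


w = 2*sqrt(132/(pi*1478*18.8)) = 0.077772 mm


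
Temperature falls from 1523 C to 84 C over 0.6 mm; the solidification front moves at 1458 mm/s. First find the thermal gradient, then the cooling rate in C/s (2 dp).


G = (1523-84)/0.6 = 2398.33333333 C/mm
CR = 2398.33333333 * 1458 = 3496770.0 C/s


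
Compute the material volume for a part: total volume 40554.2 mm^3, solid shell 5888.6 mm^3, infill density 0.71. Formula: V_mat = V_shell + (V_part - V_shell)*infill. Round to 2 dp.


V_infill = (40554.2 - 5888.6) * 0.71 = 24612.58
V_total = 5888.6 + 24612.58 = 30501.18 mm^3


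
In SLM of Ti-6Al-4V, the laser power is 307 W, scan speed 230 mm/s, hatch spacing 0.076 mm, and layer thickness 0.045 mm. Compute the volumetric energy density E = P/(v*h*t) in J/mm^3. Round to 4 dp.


E = 307 / (230*0.076*0.045) = 390.2873 J/mm^3


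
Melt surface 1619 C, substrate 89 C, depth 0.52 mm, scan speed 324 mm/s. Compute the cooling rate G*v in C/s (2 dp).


G = (1619-89)/0.52 = 2942.30769231 C/mm
CR = 2942.30769231 * 324 = 953307.69 C/s


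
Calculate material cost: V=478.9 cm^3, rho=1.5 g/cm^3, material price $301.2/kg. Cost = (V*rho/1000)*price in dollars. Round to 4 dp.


Mass = 478.9*1.5/1000 = 0.71835 kg
Cost = 0.71835 * 301.2 = 216.367 $


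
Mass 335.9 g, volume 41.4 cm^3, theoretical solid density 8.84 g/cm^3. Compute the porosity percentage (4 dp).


rho_part = 335.9 / 41.4 = 8.11352657 g/cm^3
Porosity = (1 - 8.11352657/8.84)*100 = 8.218 %


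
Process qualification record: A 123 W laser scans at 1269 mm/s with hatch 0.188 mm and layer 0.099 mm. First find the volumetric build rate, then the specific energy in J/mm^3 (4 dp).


Build rate = 1269 * 0.188 * 0.099 = 23.618628 mm^3/s
SE = 123 / 23.618628 = 5.2078 J/mm^3


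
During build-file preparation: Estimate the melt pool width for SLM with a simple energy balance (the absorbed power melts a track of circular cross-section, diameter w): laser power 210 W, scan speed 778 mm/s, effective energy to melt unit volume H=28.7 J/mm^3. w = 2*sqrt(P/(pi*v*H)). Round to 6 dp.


w = 2*sqrt(210/(pi*778*28.7)) = 0.109429 mm
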